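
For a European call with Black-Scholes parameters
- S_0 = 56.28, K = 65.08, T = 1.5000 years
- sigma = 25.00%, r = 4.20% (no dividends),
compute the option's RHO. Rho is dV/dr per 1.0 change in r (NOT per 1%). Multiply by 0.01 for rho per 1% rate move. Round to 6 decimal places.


Answer: Rho = 30.850909

Derivation:
d1 = -0.1156258775; d2 = -0.4218120953
phi(d1) = 0.3962843757; exp(-qT) = 1.0000000000; exp(-rT) = 0.9389434737
N(d2) = 0.3365810882
Rho = K*T*exp(-rT)*N(d2) = 65.0800 * 1.5000 * 0.9389434737 * 0.3365810882 = 30.850909


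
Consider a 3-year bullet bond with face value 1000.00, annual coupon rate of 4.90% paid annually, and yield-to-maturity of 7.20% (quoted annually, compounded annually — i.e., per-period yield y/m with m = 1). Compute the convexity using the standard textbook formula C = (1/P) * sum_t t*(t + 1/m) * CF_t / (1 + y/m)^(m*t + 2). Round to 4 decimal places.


Answer: Convexity = 9.7821

Derivation:
Coupon per period c = face * coupon_rate / m = 49.000000
Periods per year m = 1; per-period yield y/m = 0.072000
Number of cashflows N = 3
Cashflows (t years, CF_t, discount factor 1/(1+y/m)^(m*t), PV):
  t = 1.0000: CF_t = 49.000000, DF = 0.932836, PV = 45.708955
  t = 2.0000: CF_t = 49.000000, DF = 0.870183, PV = 42.638951
  t = 3.0000: CF_t = 1049.000000, DF = 0.811738, PV = 851.512705
Price P = sum_t PV_t = 939.860611
Convexity numerator sum_t t*(t + 1/m) * CF_t / (1+y/m)^(m*t + 2):
  t = 1.0000: term = 79.550281
  t = 2.0000: term = 222.622056
  t = 3.0000: term = 8891.659175
Convexity = (1/P) * sum = 9193.831512 / 939.860611 = 9.782122


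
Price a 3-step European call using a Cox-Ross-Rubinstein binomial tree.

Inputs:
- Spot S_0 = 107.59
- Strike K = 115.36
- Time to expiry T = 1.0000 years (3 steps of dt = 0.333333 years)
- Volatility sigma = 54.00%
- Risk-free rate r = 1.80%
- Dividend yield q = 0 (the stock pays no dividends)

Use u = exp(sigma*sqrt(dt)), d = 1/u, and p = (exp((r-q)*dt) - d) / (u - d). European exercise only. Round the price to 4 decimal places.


dt = T/N = 0.333333
u = exp(sigma*sqrt(dt)) = 1.365839; d = 1/u = 0.732151
p = (exp((r-q)*dt) - d) / (u - d) = 0.432180
Discount per step: exp(-r*dt) = 0.994018
Stock lattice S(k, i) with i counting down-moves:
  k=0: S(0,0) = 107.5900
  k=1: S(1,0) = 146.9507; S(1,1) = 78.7721
  k=2: S(2,0) = 200.7110; S(2,1) = 107.5900; S(2,2) = 57.6730
  k=3: S(3,0) = 274.1390; S(3,1) = 146.9507; S(3,2) = 78.7721; S(3,3) = 42.2253
Terminal payoffs V(N, i) = max(S_T - K, 0):
  V(3,0) = 158.778963; V(3,1) = 31.590655; V(3,2) = 0.000000; V(3,3) = 0.000000
Backward induction: V(k, i) = exp(-r*dt) * [p * V(k+1, i) + (1-p) * V(k+1, i+1)].
  V(2,0) = exp(-r*dt) * [p*158.778963 + (1-p)*31.590655] = 86.041075
  V(2,1) = exp(-r*dt) * [p*31.590655 + (1-p)*0.000000] = 13.571171
  V(2,2) = exp(-r*dt) * [p*0.000000 + (1-p)*0.000000] = 0.000000
  V(1,0) = exp(-r*dt) * [p*86.041075 + (1-p)*13.571171] = 44.622659
  V(1,1) = exp(-r*dt) * [p*13.571171 + (1-p)*0.000000] = 5.830100
  V(0,0) = exp(-r*dt) * [p*44.622659 + (1-p)*5.830100] = 22.460294

Answer: Price = V(0,0) = 22.4603


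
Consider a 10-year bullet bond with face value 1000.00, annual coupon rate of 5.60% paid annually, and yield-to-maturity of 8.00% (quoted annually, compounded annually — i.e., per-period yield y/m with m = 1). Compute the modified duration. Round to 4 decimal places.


Answer: Modified duration = 7.1323

Derivation:
Coupon per period c = face * coupon_rate / m = 56.000000
Periods per year m = 1; per-period yield y/m = 0.080000
Number of cashflows N = 10
Cashflows (t years, CF_t, discount factor 1/(1+y/m)^(m*t), PV):
  t = 1.0000: CF_t = 56.000000, DF = 0.925926, PV = 51.851852
  t = 2.0000: CF_t = 56.000000, DF = 0.857339, PV = 48.010974
  t = 3.0000: CF_t = 56.000000, DF = 0.793832, PV = 44.454605
  t = 4.0000: CF_t = 56.000000, DF = 0.735030, PV = 41.161672
  t = 5.0000: CF_t = 56.000000, DF = 0.680583, PV = 38.112659
  t = 6.0000: CF_t = 56.000000, DF = 0.630170, PV = 35.289499
  t = 7.0000: CF_t = 56.000000, DF = 0.583490, PV = 32.675462
  t = 8.0000: CF_t = 56.000000, DF = 0.540269, PV = 30.255058
  t = 9.0000: CF_t = 56.000000, DF = 0.500249, PV = 28.013942
  t = 10.0000: CF_t = 1056.000000, DF = 0.463193, PV = 489.132323
Price P = sum_t PV_t = 838.958046
First compute Macaulay numerator sum_t t * PV_t:
  t * PV_t at t = 1.0000: 51.851852
  t * PV_t at t = 2.0000: 96.021948
  t * PV_t at t = 3.0000: 133.363816
  t * PV_t at t = 4.0000: 164.646687
  t * PV_t at t = 5.0000: 190.563295
  t * PV_t at t = 6.0000: 211.736995
  t * PV_t at t = 7.0000: 228.728235
  t * PV_t at t = 8.0000: 242.040460
  t * PV_t at t = 9.0000: 252.125479
  t * PV_t at t = 10.0000: 4891.323234
Macaulay duration D = 6462.402002 / 838.958046 = 7.702891
Modified duration = D / (1 + y/m) = 7.702891 / (1 + 0.080000) = 7.132306


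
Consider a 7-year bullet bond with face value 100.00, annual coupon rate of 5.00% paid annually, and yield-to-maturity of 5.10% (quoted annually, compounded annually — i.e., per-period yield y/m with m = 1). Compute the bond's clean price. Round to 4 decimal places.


Coupon per period c = face * coupon_rate / m = 5.000000
Periods per year m = 1; per-period yield y/m = 0.051000
Number of cashflows N = 7
Cashflows (t years, CF_t, discount factor 1/(1+y/m)^(m*t), PV):
  t = 1.0000: CF_t = 5.000000, DF = 0.951475, PV = 4.757374
  t = 2.0000: CF_t = 5.000000, DF = 0.905304, PV = 4.526521
  t = 3.0000: CF_t = 5.000000, DF = 0.861374, PV = 4.306871
  t = 4.0000: CF_t = 5.000000, DF = 0.819576, PV = 4.097879
  t = 5.0000: CF_t = 5.000000, DF = 0.779806, PV = 3.899029
  t = 6.0000: CF_t = 5.000000, DF = 0.741965, PV = 3.709827
  t = 7.0000: CF_t = 105.000000, DF = 0.705961, PV = 74.125952
Price P = sum_t PV_t = 99.423454

Answer: Price = 99.4235


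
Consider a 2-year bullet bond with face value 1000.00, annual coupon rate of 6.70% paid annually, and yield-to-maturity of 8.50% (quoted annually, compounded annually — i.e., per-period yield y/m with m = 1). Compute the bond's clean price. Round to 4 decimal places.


Coupon per period c = face * coupon_rate / m = 67.000000
Periods per year m = 1; per-period yield y/m = 0.085000
Number of cashflows N = 2
Cashflows (t years, CF_t, discount factor 1/(1+y/m)^(m*t), PV):
  t = 1.0000: CF_t = 67.000000, DF = 0.921659, PV = 61.751152
  t = 2.0000: CF_t = 1067.000000, DF = 0.849455, PV = 906.368791
Price P = sum_t PV_t = 968.119943

Answer: Price = 968.1199


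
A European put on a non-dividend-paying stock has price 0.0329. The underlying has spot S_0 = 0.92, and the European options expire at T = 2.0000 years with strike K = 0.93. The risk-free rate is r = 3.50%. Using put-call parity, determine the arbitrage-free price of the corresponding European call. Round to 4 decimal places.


Put-call parity: C - P = S_0 * exp(-qT) - K * exp(-rT).
S_0 * exp(-qT) = 0.9200 * 1.00000000 = 0.92000000
K * exp(-rT) = 0.9300 * 0.93239382 = 0.86712625
C = P + S*exp(-qT) - K*exp(-rT)
C = 0.0329 + 0.92000000 - 0.86712625 = 0.0858

Answer: Call price = 0.0858


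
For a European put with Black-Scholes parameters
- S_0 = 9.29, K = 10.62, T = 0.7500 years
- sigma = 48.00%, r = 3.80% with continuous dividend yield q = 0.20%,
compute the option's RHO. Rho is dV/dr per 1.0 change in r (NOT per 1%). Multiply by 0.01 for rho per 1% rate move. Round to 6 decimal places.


Answer: Rho = -5.255898

Derivation:
d1 = -0.0490758867; d2 = -0.4647680805
phi(d1) = 0.3984621547; exp(-qT) = 0.9985011244; exp(-rT) = 0.9719022941
N(-d2) = 0.6789512258
Rho = -K*T*exp(-rT)*N(-d2) = -10.6200 * 0.7500 * 0.9719022941 * 0.6789512258 = -5.255898


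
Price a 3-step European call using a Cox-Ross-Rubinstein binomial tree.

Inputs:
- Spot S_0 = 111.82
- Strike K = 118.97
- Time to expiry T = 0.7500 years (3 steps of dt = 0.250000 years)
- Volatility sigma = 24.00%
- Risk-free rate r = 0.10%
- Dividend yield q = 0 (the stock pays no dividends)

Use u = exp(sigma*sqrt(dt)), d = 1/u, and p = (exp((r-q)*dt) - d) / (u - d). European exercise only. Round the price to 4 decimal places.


dt = T/N = 0.250000
u = exp(sigma*sqrt(dt)) = 1.127497; d = 1/u = 0.886920
p = (exp((r-q)*dt) - d) / (u - d) = 0.471075
Discount per step: exp(-r*dt) = 0.999750
Stock lattice S(k, i) with i counting down-moves:
  k=0: S(0,0) = 111.8200
  k=1: S(1,0) = 126.0767; S(1,1) = 99.1754
  k=2: S(2,0) = 142.1511; S(2,1) = 111.8200; S(2,2) = 87.9607
  k=3: S(3,0) = 160.2749; S(3,1) = 126.0767; S(3,2) = 99.1754; S(3,3) = 78.0142
Terminal payoffs V(N, i) = max(S_T - K, 0):
  V(3,0) = 41.304895; V(3,1) = 7.106698; V(3,2) = 0.000000; V(3,3) = 0.000000
Backward induction: V(k, i) = exp(-r*dt) * [p * V(k+1, i) + (1-p) * V(k+1, i+1)].
  V(2,0) = exp(-r*dt) * [p*41.304895 + (1-p)*7.106698] = 23.210819
  V(2,1) = exp(-r*dt) * [p*7.106698 + (1-p)*0.000000] = 3.346953
  V(2,2) = exp(-r*dt) * [p*0.000000 + (1-p)*0.000000] = 0.000000
  V(1,0) = exp(-r*dt) * [p*23.210819 + (1-p)*3.346953] = 12.701153
  V(1,1) = exp(-r*dt) * [p*3.346953 + (1-p)*0.000000] = 1.576272
  V(0,0) = exp(-r*dt) * [p*12.701153 + (1-p)*1.576272] = 6.815224

Answer: Price = V(0,0) = 6.8152


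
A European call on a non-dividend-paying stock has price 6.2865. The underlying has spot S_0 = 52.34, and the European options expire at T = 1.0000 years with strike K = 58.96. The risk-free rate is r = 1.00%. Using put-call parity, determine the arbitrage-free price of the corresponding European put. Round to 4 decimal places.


Answer: Put price = 12.3198

Derivation:
Put-call parity: C - P = S_0 * exp(-qT) - K * exp(-rT).
S_0 * exp(-qT) = 52.3400 * 1.00000000 = 52.34000000
K * exp(-rT) = 58.9600 * 0.99004983 = 58.37333820
P = C - S*exp(-qT) + K*exp(-rT)
P = 6.2865 - 52.34000000 + 58.37333820 = 12.3198


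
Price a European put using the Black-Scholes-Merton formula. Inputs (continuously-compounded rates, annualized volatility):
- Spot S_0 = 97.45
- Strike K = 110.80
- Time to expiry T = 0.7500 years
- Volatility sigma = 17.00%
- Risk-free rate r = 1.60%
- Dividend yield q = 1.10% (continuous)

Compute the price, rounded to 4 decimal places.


Answer: Price = 14.5020

Derivation:
d1 = (ln(S/K) + (r - q + 0.5*sigma^2) * T) / (sigma * sqrt(T)) = -0.77296910
d2 = d1 - sigma * sqrt(T) = -0.92019341
exp(-rT) = 0.98807171; exp(-qT) = 0.99178394
P = K * exp(-rT) * N(-d2) - S_0 * exp(-qT) * N(-d1)
N(-d1) = 0.78022966; N(-d2) = 0.82126415
P = 110.8000 * 0.98807171 * 0.82126415 - 97.4500 * 0.99178394 * 0.78022966 = 14.5020


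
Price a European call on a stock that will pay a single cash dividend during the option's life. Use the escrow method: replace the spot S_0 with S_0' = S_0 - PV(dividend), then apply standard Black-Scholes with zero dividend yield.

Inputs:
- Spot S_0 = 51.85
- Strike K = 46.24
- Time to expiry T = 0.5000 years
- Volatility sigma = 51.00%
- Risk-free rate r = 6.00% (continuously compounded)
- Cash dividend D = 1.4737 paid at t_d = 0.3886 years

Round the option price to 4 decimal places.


PV(D) = D * exp(-r * t_d) = 1.4737 * 0.97695372 = 1.43973669
S_0' = S_0 - PV(D) = 51.8500 - 1.43973669 = 50.41026331
d1 = (ln(S_0'/K) + (r + sigma^2/2)*T) / (sigma*sqrt(T)) = 0.50294583
d2 = d1 - sigma*sqrt(T) = 0.14232137
exp(-rT) = 0.97044553
N(d1) = 0.69249882; N(d2) = 0.55658692
C = S_0' * N(d1) - K * exp(-rT) * N(d2) = 50.41026331 * 0.69249882 - 46.2400 * 0.97044553 * 0.55658692 = 9.9331

Answer: Price = 9.9331


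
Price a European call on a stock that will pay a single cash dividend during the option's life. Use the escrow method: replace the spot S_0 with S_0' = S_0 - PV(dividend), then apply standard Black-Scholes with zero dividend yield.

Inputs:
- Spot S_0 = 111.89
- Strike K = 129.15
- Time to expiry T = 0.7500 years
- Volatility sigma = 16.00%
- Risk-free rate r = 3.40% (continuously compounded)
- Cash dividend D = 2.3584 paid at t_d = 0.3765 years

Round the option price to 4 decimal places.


Answer: Price = 1.3459

Derivation:
PV(D) = D * exp(-r * t_d) = 2.3584 * 0.98728058 = 2.32840253
S_0' = S_0 - PV(D) = 111.8900 - 2.32840253 = 109.56159747
d1 = (ln(S_0'/K) + (r + sigma^2/2)*T) / (sigma*sqrt(T)) = -0.93377453
d2 = d1 - sigma*sqrt(T) = -1.07233860
exp(-rT) = 0.97482238
N(d1) = 0.17521010; N(d2) = 0.14178399
C = S_0' * N(d1) - K * exp(-rT) * N(d2) = 109.56159747 * 0.17521010 - 129.1500 * 0.97482238 * 0.14178399 = 1.3459


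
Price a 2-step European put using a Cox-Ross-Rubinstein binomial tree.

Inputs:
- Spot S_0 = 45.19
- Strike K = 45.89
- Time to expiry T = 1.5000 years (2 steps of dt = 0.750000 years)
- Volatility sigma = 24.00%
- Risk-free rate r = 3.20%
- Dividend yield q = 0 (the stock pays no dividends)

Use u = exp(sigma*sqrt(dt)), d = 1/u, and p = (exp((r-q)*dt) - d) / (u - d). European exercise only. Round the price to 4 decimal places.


dt = T/N = 0.750000
u = exp(sigma*sqrt(dt)) = 1.231024; d = 1/u = 0.812332
p = (exp((r-q)*dt) - d) / (u - d) = 0.506240
Discount per step: exp(-r*dt) = 0.976286
Stock lattice S(k, i) with i counting down-moves:
  k=0: S(0,0) = 45.1900
  k=1: S(1,0) = 55.6300; S(1,1) = 36.7093
  k=2: S(2,0) = 68.4818; S(2,1) = 45.1900; S(2,2) = 29.8201
Terminal payoffs V(N, i) = max(K - S_T, 0):
  V(2,0) = 0.000000; V(2,1) = 0.700000; V(2,2) = 16.069871
Backward induction: V(k, i) = exp(-r*dt) * [p * V(k+1, i) + (1-p) * V(k+1, i+1)].
  V(1,0) = exp(-r*dt) * [p*0.000000 + (1-p)*0.700000] = 0.337436
  V(1,1) = exp(-r*dt) * [p*0.700000 + (1-p)*16.069871] = 8.092466
  V(0,0) = exp(-r*dt) * [p*0.337436 + (1-p)*8.092466] = 4.067756

Answer: Price = V(0,0) = 4.0678


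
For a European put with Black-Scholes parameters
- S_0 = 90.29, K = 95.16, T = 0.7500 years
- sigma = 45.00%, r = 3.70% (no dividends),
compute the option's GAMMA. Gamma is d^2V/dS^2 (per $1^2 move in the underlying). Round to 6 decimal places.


Answer: Gamma = 0.011241

Derivation:
d1 = 0.1312625772; d2 = -0.2584488545
phi(d1) = 0.3955201815; exp(-qT) = 1.0000000000; exp(-rT) = 0.9726314943
Gamma = exp(-qT) * phi(d1) / (S * sigma * sqrt(T)) = 1.0000000000 * 0.3955201815 / (90.2900 * 0.4500 * 0.8660254038) = 0.011241


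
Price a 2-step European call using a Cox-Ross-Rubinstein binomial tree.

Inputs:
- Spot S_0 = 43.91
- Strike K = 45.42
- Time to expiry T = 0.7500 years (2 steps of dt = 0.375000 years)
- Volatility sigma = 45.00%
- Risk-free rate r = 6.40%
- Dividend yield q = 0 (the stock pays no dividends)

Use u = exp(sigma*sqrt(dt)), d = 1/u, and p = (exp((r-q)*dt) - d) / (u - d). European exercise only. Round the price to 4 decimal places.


Answer: Price = V(0,0) = 6.6196

Derivation:
dt = T/N = 0.375000
u = exp(sigma*sqrt(dt)) = 1.317278; d = 1/u = 0.759141
p = (exp((r-q)*dt) - d) / (u - d) = 0.475061
Discount per step: exp(-r*dt) = 0.976286
Stock lattice S(k, i) with i counting down-moves:
  k=0: S(0,0) = 43.9100
  k=1: S(1,0) = 57.8417; S(1,1) = 33.3339
  k=2: S(2,0) = 76.1936; S(2,1) = 43.9100; S(2,2) = 25.3051
Terminal payoffs V(N, i) = max(S_T - K, 0):
  V(2,0) = 30.773585; V(2,1) = 0.000000; V(2,2) = 0.000000
Backward induction: V(k, i) = exp(-r*dt) * [p * V(k+1, i) + (1-p) * V(k+1, i+1)].
  V(1,0) = exp(-r*dt) * [p*30.773585 + (1-p)*0.000000] = 14.272647
  V(1,1) = exp(-r*dt) * [p*0.000000 + (1-p)*0.000000] = 0.000000
  V(0,0) = exp(-r*dt) * [p*14.272647 + (1-p)*0.000000] = 6.619588


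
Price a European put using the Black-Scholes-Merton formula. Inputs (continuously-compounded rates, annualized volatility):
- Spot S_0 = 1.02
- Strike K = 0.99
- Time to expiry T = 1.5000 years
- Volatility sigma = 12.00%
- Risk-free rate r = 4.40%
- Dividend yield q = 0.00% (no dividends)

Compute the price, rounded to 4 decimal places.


Answer: Price = 0.0221

Derivation:
d1 = (ln(S/K) + (r - q + 0.5*sigma^2) * T) / (sigma * sqrt(T)) = 0.72568150
d2 = d1 - sigma * sqrt(T) = 0.57871211
exp(-rT) = 0.93613086; exp(-qT) = 1.00000000
P = K * exp(-rT) * N(-d2) - S_0 * exp(-qT) * N(-d1)
N(-d1) = 0.23401702; N(-d2) = 0.28139172
P = 0.9900 * 0.93613086 * 0.28139172 - 1.0200 * 1.00000000 * 0.23401702 = 0.0221


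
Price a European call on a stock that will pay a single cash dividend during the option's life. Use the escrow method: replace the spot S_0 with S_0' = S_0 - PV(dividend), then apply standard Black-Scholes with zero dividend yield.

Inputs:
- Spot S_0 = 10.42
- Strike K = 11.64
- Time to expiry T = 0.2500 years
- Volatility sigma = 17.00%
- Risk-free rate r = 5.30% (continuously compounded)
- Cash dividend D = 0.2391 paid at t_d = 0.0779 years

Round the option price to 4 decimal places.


Answer: Price = 0.0323

Derivation:
PV(D) = D * exp(-r * t_d) = 0.2391 * 0.99587981 = 0.23811486
S_0' = S_0 - PV(D) = 10.4200 - 0.23811486 = 10.18188514
d1 = (ln(S_0'/K) + (r + sigma^2/2)*T) / (sigma*sqrt(T)) = -1.37617374
d2 = d1 - sigma*sqrt(T) = -1.46117374
exp(-rT) = 0.98683739
N(d1) = 0.08438393; N(d2) = 0.07198388
C = S_0' * N(d1) - K * exp(-rT) * N(d2) = 10.18188514 * 0.08438393 - 11.6400 * 0.98683739 * 0.07198388 = 0.0323


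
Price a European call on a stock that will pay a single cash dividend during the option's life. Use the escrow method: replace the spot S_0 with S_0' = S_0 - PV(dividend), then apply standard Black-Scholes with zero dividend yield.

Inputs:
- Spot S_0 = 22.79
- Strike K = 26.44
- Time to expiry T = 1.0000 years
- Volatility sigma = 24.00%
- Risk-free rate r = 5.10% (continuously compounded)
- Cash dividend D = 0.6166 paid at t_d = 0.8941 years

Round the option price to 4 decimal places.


PV(D) = D * exp(-r * t_d) = 0.6166 * 0.95542492 = 0.58911500
S_0' = S_0 - PV(D) = 22.7900 - 0.58911500 = 22.20088500
d1 = (ln(S_0'/K) + (r + sigma^2/2)*T) / (sigma*sqrt(T)) = -0.39560776
d2 = d1 - sigma*sqrt(T) = -0.63560776
exp(-rT) = 0.95027867
N(d1) = 0.34619721; N(d2) = 0.26251606
C = S_0' * N(d1) - K * exp(-rT) * N(d2) = 22.20088500 * 0.34619721 - 26.4400 * 0.95027867 * 0.26251606 = 1.0901

Answer: Price = 1.0901


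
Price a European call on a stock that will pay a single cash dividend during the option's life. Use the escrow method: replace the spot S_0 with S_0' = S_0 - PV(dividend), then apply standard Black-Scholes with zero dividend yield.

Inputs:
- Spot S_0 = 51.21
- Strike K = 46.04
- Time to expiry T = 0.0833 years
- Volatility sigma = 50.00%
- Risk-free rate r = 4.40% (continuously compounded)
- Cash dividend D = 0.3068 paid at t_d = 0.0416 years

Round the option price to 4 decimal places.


Answer: Price = 5.9916

Derivation:
PV(D) = D * exp(-r * t_d) = 0.3068 * 0.99817127 = 0.30623895
S_0' = S_0 - PV(D) = 51.2100 - 0.30623895 = 50.90376105
d1 = (ln(S_0'/K) + (r + sigma^2/2)*T) / (sigma*sqrt(T)) = 0.79346519
d2 = d1 - sigma*sqrt(T) = 0.64915650
exp(-rT) = 0.99634151
N(d1) = 0.78624658; N(d2) = 0.74188139
C = S_0' * N(d1) - K * exp(-rT) * N(d2) = 50.90376105 * 0.78624658 - 46.0400 * 0.99634151 * 0.74188139 = 5.9916


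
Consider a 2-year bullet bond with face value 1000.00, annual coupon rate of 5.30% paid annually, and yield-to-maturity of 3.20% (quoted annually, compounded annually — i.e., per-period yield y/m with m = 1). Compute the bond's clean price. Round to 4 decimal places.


Coupon per period c = face * coupon_rate / m = 53.000000
Periods per year m = 1; per-period yield y/m = 0.032000
Number of cashflows N = 2
Cashflows (t years, CF_t, discount factor 1/(1+y/m)^(m*t), PV):
  t = 1.0000: CF_t = 53.000000, DF = 0.968992, PV = 51.356589
  t = 2.0000: CF_t = 1053.000000, DF = 0.938946, PV = 988.710114
Price P = sum_t PV_t = 1040.066703

Answer: Price = 1040.0667


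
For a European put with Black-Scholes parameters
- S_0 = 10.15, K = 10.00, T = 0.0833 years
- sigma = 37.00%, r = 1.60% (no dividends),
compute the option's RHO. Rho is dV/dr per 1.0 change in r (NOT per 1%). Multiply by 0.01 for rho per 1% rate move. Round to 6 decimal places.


d1 = 0.2052965506; d2 = 0.0985081149
phi(d1) = 0.3906231986; exp(-qT) = 1.0000000000; exp(-rT) = 0.9986680878
N(-d2) = 0.4607644143
Rho = -K*T*exp(-rT)*N(-d2) = -10.0000 * 0.0833 * 0.9986680878 * 0.4607644143 = -0.383306

Answer: Rho = -0.383306


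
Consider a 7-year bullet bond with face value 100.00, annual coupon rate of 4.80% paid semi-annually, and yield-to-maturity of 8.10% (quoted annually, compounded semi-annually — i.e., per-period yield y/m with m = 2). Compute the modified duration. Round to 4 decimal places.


Answer: Modified duration = 5.6780

Derivation:
Coupon per period c = face * coupon_rate / m = 2.400000
Periods per year m = 2; per-period yield y/m = 0.040500
Number of cashflows N = 14
Cashflows (t years, CF_t, discount factor 1/(1+y/m)^(m*t), PV):
  t = 0.5000: CF_t = 2.400000, DF = 0.961076, PV = 2.306583
  t = 1.0000: CF_t = 2.400000, DF = 0.923668, PV = 2.216803
  t = 1.5000: CF_t = 2.400000, DF = 0.887715, PV = 2.130517
  t = 2.0000: CF_t = 2.400000, DF = 0.853162, PV = 2.047590
  t = 2.5000: CF_t = 2.400000, DF = 0.819954, PV = 1.967890
  t = 3.0000: CF_t = 2.400000, DF = 0.788039, PV = 1.891293
  t = 3.5000: CF_t = 2.400000, DF = 0.757365, PV = 1.817677
  t = 4.0000: CF_t = 2.400000, DF = 0.727886, PV = 1.746926
  t = 4.5000: CF_t = 2.400000, DF = 0.699554, PV = 1.678930
  t = 5.0000: CF_t = 2.400000, DF = 0.672325, PV = 1.613580
  t = 5.5000: CF_t = 2.400000, DF = 0.646156, PV = 1.550773
  t = 6.0000: CF_t = 2.400000, DF = 0.621005, PV = 1.490412
  t = 6.5000: CF_t = 2.400000, DF = 0.596833, PV = 1.432399
  t = 7.0000: CF_t = 102.400000, DF = 0.573602, PV = 58.736866
Price P = sum_t PV_t = 82.628238
First compute Macaulay numerator sum_t t * PV_t:
  t * PV_t at t = 0.5000: 1.153292
  t * PV_t at t = 1.0000: 2.216803
  t * PV_t at t = 1.5000: 3.195775
  t * PV_t at t = 2.0000: 4.095179
  t * PV_t at t = 2.5000: 4.919725
  t * PV_t at t = 3.0000: 5.673878
  t * PV_t at t = 3.5000: 6.361869
  t * PV_t at t = 4.0000: 6.987705
  t * PV_t at t = 4.5000: 7.555183
  t * PV_t at t = 5.0000: 8.067898
  t * PV_t at t = 5.5000: 8.529253
  t * PV_t at t = 6.0000: 8.942470
  t * PV_t at t = 6.5000: 9.310596
  t * PV_t at t = 7.0000: 411.158065
Macaulay duration D = 488.167690 / 82.628238 = 5.908001
Modified duration = D / (1 + y/m) = 5.908001 / (1 + 0.040500) = 5.678040


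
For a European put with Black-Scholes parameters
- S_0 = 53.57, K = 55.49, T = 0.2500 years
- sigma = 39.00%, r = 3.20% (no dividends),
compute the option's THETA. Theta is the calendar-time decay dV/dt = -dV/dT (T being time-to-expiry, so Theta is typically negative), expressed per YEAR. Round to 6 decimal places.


d1 = -0.0420569972; d2 = -0.2370569972
phi(d1) = 0.3985896136; exp(-qT) = 1.0000000000; exp(-rT) = 0.9920319148
Theta = -S*exp(-qT)*phi(d1)*sigma/(2*sqrt(T)) + r*K*exp(-rT)*N(-d2) - q*S*exp(-qT)*N(-d1)
N(-d1) = 0.5167733694; N(-d2) = 0.5936937136; sqrt(T) = 0.5000000000
Term 1 = -53.5700 * 1.0000000000 * 0.3985896136 * 0.3900 / (2 * 0.5000000000) = -8.3274537842
Term 2 = 0.0320 * 55.4900 * 0.9920319148 * 0.5936937136 = 1.0458100178
Term 3 = 0 (no dividend yield, q = 0)
Theta = -8.3274537842 + (1.0458100178) + (0.0000000000) = -7.281644

Answer: Theta = -7.281644


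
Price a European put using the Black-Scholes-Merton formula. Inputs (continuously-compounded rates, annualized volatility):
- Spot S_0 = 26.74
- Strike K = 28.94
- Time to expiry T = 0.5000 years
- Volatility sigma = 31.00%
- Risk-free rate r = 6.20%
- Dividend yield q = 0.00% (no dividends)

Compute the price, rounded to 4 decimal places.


Answer: Price = 3.1065

Derivation:
d1 = (ln(S/K) + (r - q + 0.5*sigma^2) * T) / (sigma * sqrt(T)) = -0.10966610
d2 = d1 - sigma * sqrt(T) = -0.32886920
exp(-rT) = 0.96947557; exp(-qT) = 1.00000000
P = K * exp(-rT) * N(-d2) - S_0 * exp(-qT) * N(-d1)
N(-d1) = 0.54366291; N(-d2) = 0.62887272
P = 28.9400 * 0.96947557 * 0.62887272 - 26.7400 * 1.00000000 * 0.54366291 = 3.1065


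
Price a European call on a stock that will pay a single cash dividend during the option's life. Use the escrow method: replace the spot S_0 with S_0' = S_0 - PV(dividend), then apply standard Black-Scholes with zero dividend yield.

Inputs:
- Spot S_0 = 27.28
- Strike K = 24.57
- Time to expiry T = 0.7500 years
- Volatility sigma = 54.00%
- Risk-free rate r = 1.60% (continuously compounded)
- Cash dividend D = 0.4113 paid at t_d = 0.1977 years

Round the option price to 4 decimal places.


Answer: Price = 6.1333

Derivation:
PV(D) = D * exp(-r * t_d) = 0.4113 * 0.99684180 = 0.41000103
S_0' = S_0 - PV(D) = 27.2800 - 0.41000103 = 26.86999897
d1 = (ln(S_0'/K) + (r + sigma^2/2)*T) / (sigma*sqrt(T)) = 0.45083400
d2 = d1 - sigma*sqrt(T) = -0.01681972
exp(-rT) = 0.98807171
N(d1) = 0.67394540; N(d2) = 0.49329022
C = S_0' * N(d1) - K * exp(-rT) * N(d2) = 26.86999897 * 0.67394540 - 24.5700 * 0.98807171 * 0.49329022 = 6.1333


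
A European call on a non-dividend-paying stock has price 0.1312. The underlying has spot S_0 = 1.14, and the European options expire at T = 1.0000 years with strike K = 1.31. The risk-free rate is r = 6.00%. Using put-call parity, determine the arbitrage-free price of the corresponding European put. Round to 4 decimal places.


Answer: Put price = 0.2249

Derivation:
Put-call parity: C - P = S_0 * exp(-qT) - K * exp(-rT).
S_0 * exp(-qT) = 1.1400 * 1.00000000 = 1.14000000
K * exp(-rT) = 1.3100 * 0.94176453 = 1.23371154
P = C - S*exp(-qT) + K*exp(-rT)
P = 0.1312 - 1.14000000 + 1.23371154 = 0.2249


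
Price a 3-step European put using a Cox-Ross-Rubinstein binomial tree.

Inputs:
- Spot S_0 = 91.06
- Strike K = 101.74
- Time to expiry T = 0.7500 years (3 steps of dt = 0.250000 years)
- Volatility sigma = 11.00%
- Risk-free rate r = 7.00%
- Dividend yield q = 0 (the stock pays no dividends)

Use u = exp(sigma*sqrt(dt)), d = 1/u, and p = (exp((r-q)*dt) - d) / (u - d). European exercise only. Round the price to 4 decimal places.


dt = T/N = 0.250000
u = exp(sigma*sqrt(dt)) = 1.056541; d = 1/u = 0.946485
p = (exp((r-q)*dt) - d) / (u - d) = 0.646664
Discount per step: exp(-r*dt) = 0.982652
Stock lattice S(k, i) with i counting down-moves:
  k=0: S(0,0) = 91.0600
  k=1: S(1,0) = 96.2086; S(1,1) = 86.1869
  k=2: S(2,0) = 101.6483; S(2,1) = 91.0600; S(2,2) = 81.5747
  k=3: S(3,0) = 107.3955; S(3,1) = 96.2086; S(3,2) = 86.1869; S(3,3) = 77.2092
Terminal payoffs V(N, i) = max(K - S_T, 0):
  V(3,0) = 0.000000; V(3,1) = 5.531412; V(3,2) = 15.553062; V(3,3) = 24.530799
Backward induction: V(k, i) = exp(-r*dt) * [p * V(k+1, i) + (1-p) * V(k+1, i+1)].
  V(2,0) = exp(-r*dt) * [p*0.000000 + (1-p)*5.531412] = 1.920543
  V(2,1) = exp(-r*dt) * [p*5.531412 + (1-p)*15.553062] = 8.915038
  V(2,2) = exp(-r*dt) * [p*15.553062 + (1-p)*24.530799] = 18.400382
  V(1,0) = exp(-r*dt) * [p*1.920543 + (1-p)*8.915038] = 4.315762
  V(1,1) = exp(-r*dt) * [p*8.915038 + (1-p)*18.400382] = 12.053757
  V(0,0) = exp(-r*dt) * [p*4.315762 + (1-p)*12.053757] = 6.927577

Answer: Price = V(0,0) = 6.9276


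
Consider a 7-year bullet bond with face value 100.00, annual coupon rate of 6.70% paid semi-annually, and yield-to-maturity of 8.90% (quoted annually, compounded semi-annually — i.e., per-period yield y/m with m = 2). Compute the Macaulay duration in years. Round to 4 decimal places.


Answer: Macaulay duration = 5.6052 years

Derivation:
Coupon per period c = face * coupon_rate / m = 3.350000
Periods per year m = 2; per-period yield y/m = 0.044500
Number of cashflows N = 14
Cashflows (t years, CF_t, discount factor 1/(1+y/m)^(m*t), PV):
  t = 0.5000: CF_t = 3.350000, DF = 0.957396, PV = 3.207276
  t = 1.0000: CF_t = 3.350000, DF = 0.916607, PV = 3.070633
  t = 1.5000: CF_t = 3.350000, DF = 0.877556, PV = 2.939811
  t = 2.0000: CF_t = 3.350000, DF = 0.840168, PV = 2.814563
  t = 2.5000: CF_t = 3.350000, DF = 0.804374, PV = 2.694651
  t = 3.0000: CF_t = 3.350000, DF = 0.770104, PV = 2.579848
  t = 3.5000: CF_t = 3.350000, DF = 0.737294, PV = 2.469936
  t = 4.0000: CF_t = 3.350000, DF = 0.705883, PV = 2.364707
  t = 4.5000: CF_t = 3.350000, DF = 0.675809, PV = 2.263960
  t = 5.0000: CF_t = 3.350000, DF = 0.647017, PV = 2.167506
  t = 5.5000: CF_t = 3.350000, DF = 0.619451, PV = 2.075162
  t = 6.0000: CF_t = 3.350000, DF = 0.593060, PV = 1.986751
  t = 6.5000: CF_t = 3.350000, DF = 0.567793, PV = 1.902107
  t = 7.0000: CF_t = 103.350000, DF = 0.543603, PV = 56.181362
Price P = sum_t PV_t = 88.718274
Macaulay numerator sum_t t * PV_t:
  t * PV_t at t = 0.5000: 1.603638
  t * PV_t at t = 1.0000: 3.070633
  t * PV_t at t = 1.5000: 4.409717
  t * PV_t at t = 2.0000: 5.629127
  t * PV_t at t = 2.5000: 6.736628
  t * PV_t at t = 3.0000: 7.739544
  t * PV_t at t = 3.5000: 8.644776
  t * PV_t at t = 4.0000: 9.458826
  t * PV_t at t = 4.5000: 10.187821
  t * PV_t at t = 5.0000: 10.837531
  t * PV_t at t = 5.5000: 11.413389
  t * PV_t at t = 6.0000: 11.920507
  t * PV_t at t = 6.5000: 12.363698
  t * PV_t at t = 7.0000: 393.269531
Macaulay duration D = (sum_t t * PV_t) / P = 497.285368 / 88.718274 = 5.605219


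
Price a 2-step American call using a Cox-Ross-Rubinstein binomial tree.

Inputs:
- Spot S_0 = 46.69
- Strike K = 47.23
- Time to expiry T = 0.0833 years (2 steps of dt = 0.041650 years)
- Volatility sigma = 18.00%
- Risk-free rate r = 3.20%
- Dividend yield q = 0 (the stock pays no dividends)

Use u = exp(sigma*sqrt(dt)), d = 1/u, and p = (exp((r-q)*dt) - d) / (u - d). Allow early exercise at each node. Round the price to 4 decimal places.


Answer: Price = V(0,0) = 0.7801

Derivation:
dt = T/N = 0.041650
u = exp(sigma*sqrt(dt)) = 1.037418; d = 1/u = 0.963932
p = (exp((r-q)*dt) - d) / (u - d) = 0.508966
Discount per step: exp(-r*dt) = 0.998668
Stock lattice S(k, i) with i counting down-moves:
  k=0: S(0,0) = 46.6900
  k=1: S(1,0) = 48.4370; S(1,1) = 45.0060
  k=2: S(2,0) = 50.2495; S(2,1) = 46.6900; S(2,2) = 43.3827
Terminal payoffs V(N, i) = max(S_T - K, 0):
  V(2,0) = 3.019470; V(2,1) = 0.000000; V(2,2) = 0.000000
Backward induction: V(k, i) = exp(-r*dt) * [p * V(k+1, i) + (1-p) * V(k+1, i+1)]; then take max(V_cont, immediate exercise) for American.
  V(1,0) = exp(-r*dt) * [p*3.019470 + (1-p)*0.000000] = 1.534761; exercise = 1.207049; V(1,0) = max -> 1.534761
  V(1,1) = exp(-r*dt) * [p*0.000000 + (1-p)*0.000000] = 0.000000; exercise = 0.000000; V(1,1) = max -> 0.000000
  V(0,0) = exp(-r*dt) * [p*1.534761 + (1-p)*0.000000] = 0.780101; exercise = 0.000000; V(0,0) = max -> 0.780101


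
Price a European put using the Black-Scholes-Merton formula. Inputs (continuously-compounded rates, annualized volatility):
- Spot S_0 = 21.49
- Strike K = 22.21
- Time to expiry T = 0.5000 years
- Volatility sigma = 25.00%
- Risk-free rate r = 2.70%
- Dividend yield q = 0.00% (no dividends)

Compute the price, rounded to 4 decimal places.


d1 = (ln(S/K) + (r - q + 0.5*sigma^2) * T) / (sigma * sqrt(T)) = -0.02166534
d2 = d1 - sigma * sqrt(T) = -0.19844204
exp(-rT) = 0.98659072; exp(-qT) = 1.00000000
P = K * exp(-rT) * N(-d2) - S_0 * exp(-qT) * N(-d1)
N(-d1) = 0.50864254; N(-d2) = 0.57865038
P = 22.2100 * 0.98659072 * 0.57865038 - 21.4900 * 1.00000000 * 0.50864254 = 1.7488

Answer: Price = 1.7488


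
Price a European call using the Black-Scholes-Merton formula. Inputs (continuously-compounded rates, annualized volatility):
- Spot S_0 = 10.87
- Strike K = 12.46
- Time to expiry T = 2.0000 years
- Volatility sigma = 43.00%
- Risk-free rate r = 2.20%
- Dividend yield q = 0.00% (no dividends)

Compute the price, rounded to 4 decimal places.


d1 = (ln(S/K) + (r - q + 0.5*sigma^2) * T) / (sigma * sqrt(T)) = 0.15191809
d2 = d1 - sigma * sqrt(T) = -0.45619374
exp(-rT) = 0.95695396; exp(-qT) = 1.00000000
C = S_0 * exp(-qT) * N(d1) - K * exp(-rT) * N(d2)
N(d1) = 0.56037423; N(d2) = 0.32412533
C = 10.8700 * 1.00000000 * 0.56037423 - 12.4600 * 0.95695396 * 0.32412533 = 2.2265

Answer: Price = 2.2265


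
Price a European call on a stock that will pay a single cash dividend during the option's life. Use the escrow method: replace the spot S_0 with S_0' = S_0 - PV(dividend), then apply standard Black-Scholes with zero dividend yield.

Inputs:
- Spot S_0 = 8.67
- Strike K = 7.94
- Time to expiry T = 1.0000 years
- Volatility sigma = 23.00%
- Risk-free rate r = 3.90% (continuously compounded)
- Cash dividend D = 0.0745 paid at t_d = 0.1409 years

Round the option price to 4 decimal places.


PV(D) = D * exp(-r * t_d) = 0.0745 * 0.99451997 = 0.07409174
S_0' = S_0 - PV(D) = 8.6700 - 0.07409174 = 8.59590826
d1 = (ln(S_0'/K) + (r + sigma^2/2)*T) / (sigma*sqrt(T)) = 0.62966535
d2 = d1 - sigma*sqrt(T) = 0.39966535
exp(-rT) = 0.96175071
N(d1) = 0.73554322; N(d2) = 0.65529849
C = S_0' * N(d1) - K * exp(-rT) * N(d2) = 8.59590826 * 0.73554322 - 7.9400 * 0.96175071 * 0.65529849 = 1.3186

Answer: Price = 1.3186


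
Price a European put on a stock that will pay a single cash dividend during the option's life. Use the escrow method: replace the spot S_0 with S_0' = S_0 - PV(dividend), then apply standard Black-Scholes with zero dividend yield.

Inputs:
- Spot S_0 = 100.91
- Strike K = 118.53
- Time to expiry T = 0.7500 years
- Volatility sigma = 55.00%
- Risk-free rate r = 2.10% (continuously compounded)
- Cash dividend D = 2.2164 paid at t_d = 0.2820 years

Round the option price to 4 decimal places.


Answer: Price = 30.4681

Derivation:
PV(D) = D * exp(-r * t_d) = 2.2164 * 0.99409550 = 2.20331327
S_0' = S_0 - PV(D) = 100.9100 - 2.20331327 = 98.70668673
d1 = (ln(S_0'/K) + (r + sigma^2/2)*T) / (sigma*sqrt(T)) = -0.11300508
d2 = d1 - sigma*sqrt(T) = -0.58931906
exp(-rT) = 0.98437338
N(-d1) = 0.54498674; N(-d2) = 0.72217637
P = K * exp(-rT) * N(-d2) - S_0' * N(-d1) = 118.5300 * 0.98437338 * 0.72217637 - 98.70668673 * 0.54498674 = 30.4681


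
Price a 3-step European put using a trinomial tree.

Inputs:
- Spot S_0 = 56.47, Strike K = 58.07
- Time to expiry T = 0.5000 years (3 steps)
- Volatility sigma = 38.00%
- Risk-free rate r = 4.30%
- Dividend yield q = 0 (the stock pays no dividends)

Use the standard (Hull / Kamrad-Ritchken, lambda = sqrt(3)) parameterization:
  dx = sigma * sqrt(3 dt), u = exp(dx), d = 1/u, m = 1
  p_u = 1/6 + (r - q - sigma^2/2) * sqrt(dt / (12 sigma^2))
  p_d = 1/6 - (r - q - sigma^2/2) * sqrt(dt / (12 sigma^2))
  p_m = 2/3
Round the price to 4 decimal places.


dt = T/N = 0.166667; dx = sigma*sqrt(3*dt) = 0.268701
u = exp(dx) = 1.308263; d = 1/u = 0.764372
p_u = 0.157611, p_m = 0.666667, p_d = 0.175723
Discount per step: exp(-r*dt) = 0.992859
Stock lattice S(k, j) with j the centered position index:
  k=0: S(0,+0) = 56.4700
  k=1: S(1,-1) = 43.1641; S(1,+0) = 56.4700; S(1,+1) = 73.8776
  k=2: S(2,-2) = 32.9934; S(2,-1) = 43.1641; S(2,+0) = 56.4700; S(2,+1) = 73.8776; S(2,+2) = 96.6514
  k=3: S(3,-3) = 25.2193; S(3,-2) = 32.9934; S(3,-1) = 43.1641; S(3,+0) = 56.4700; S(3,+1) = 73.8776; S(3,+2) = 96.6514; S(3,+3) = 126.4455
Terminal payoffs V(N, j) = max(K - S_T, 0):
  V(3,-3) = 32.850745; V(3,-2) = 25.076573; V(3,-1) = 14.905908; V(3,+0) = 1.600000; V(3,+1) = 0.000000; V(3,+2) = 0.000000; V(3,+3) = 0.000000
Backward induction: V(k, j) = exp(-r*dt) * [p_u * V(k+1, j+1) + p_m * V(k+1, j) + p_d * V(k+1, j-1)]
  V(2,-2) = exp(-r*dt) * [p_u*14.905908 + p_m*25.076573 + p_d*32.850745] = 24.662283
  V(2,-1) = exp(-r*dt) * [p_u*1.600000 + p_m*14.905908 + p_d*25.076573] = 14.491739
  V(2,+0) = exp(-r*dt) * [p_u*0.000000 + p_m*1.600000 + p_d*14.905908] = 3.659650
  V(2,+1) = exp(-r*dt) * [p_u*0.000000 + p_m*0.000000 + p_d*1.600000] = 0.279148
  V(2,+2) = exp(-r*dt) * [p_u*0.000000 + p_m*0.000000 + p_d*0.000000] = 0.000000
  V(1,-1) = exp(-r*dt) * [p_u*3.659650 + p_m*14.491739 + p_d*24.662283] = 14.467623
  V(1,+0) = exp(-r*dt) * [p_u*0.279148 + p_m*3.659650 + p_d*14.491739] = 4.994368
  V(1,+1) = exp(-r*dt) * [p_u*0.000000 + p_m*0.279148 + p_d*3.659650] = 0.823261
  V(0,+0) = exp(-r*dt) * [p_u*0.823261 + p_m*4.994368 + p_d*14.467623] = 5.958764

Answer: Price = V(0,0) = 5.9588


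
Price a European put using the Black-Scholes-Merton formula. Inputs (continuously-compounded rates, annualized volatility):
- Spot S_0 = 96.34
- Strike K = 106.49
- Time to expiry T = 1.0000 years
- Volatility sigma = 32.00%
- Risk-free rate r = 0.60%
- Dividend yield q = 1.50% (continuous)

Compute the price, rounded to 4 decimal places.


Answer: Price = 18.9620

Derivation:
d1 = (ln(S/K) + (r - q + 0.5*sigma^2) * T) / (sigma * sqrt(T)) = -0.18114838
d2 = d1 - sigma * sqrt(T) = -0.50114838
exp(-rT) = 0.99401796; exp(-qT) = 0.98511194
P = K * exp(-rT) * N(-d2) - S_0 * exp(-qT) * N(-d1)
N(-d1) = 0.57187445; N(-d2) = 0.69186665
P = 106.4900 * 0.99401796 * 0.69186665 - 96.3400 * 0.98511194 * 0.57187445 = 18.9620


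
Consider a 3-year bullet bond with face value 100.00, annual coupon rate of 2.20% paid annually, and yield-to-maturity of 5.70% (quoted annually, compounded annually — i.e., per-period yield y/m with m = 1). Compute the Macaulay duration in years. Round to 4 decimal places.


Answer: Macaulay duration = 2.9323 years

Derivation:
Coupon per period c = face * coupon_rate / m = 2.200000
Periods per year m = 1; per-period yield y/m = 0.057000
Number of cashflows N = 3
Cashflows (t years, CF_t, discount factor 1/(1+y/m)^(m*t), PV):
  t = 1.0000: CF_t = 2.200000, DF = 0.946074, PV = 2.081362
  t = 2.0000: CF_t = 2.200000, DF = 0.895056, PV = 1.969122
  t = 3.0000: CF_t = 102.200000, DF = 0.846789, PV = 86.541802
Price P = sum_t PV_t = 90.592287
Macaulay numerator sum_t t * PV_t:
  t * PV_t at t = 1.0000: 2.081362
  t * PV_t at t = 2.0000: 3.938245
  t * PV_t at t = 3.0000: 259.625406
Macaulay duration D = (sum_t t * PV_t) / P = 265.645013 / 90.592287 = 2.932314


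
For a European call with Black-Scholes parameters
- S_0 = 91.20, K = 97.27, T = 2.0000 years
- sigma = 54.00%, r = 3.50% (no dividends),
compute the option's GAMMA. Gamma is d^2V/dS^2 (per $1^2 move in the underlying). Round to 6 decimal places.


d1 = 0.3891238475; d2 = -0.3745514762
phi(d1) = 0.3698538995; exp(-qT) = 1.0000000000; exp(-rT) = 0.9323938199
Gamma = exp(-qT) * phi(d1) / (S * sigma * sqrt(T)) = 1.0000000000 * 0.3698538995 / (91.2000 * 0.5400 * 1.4142135624) = 0.005310

Answer: Gamma = 0.005310


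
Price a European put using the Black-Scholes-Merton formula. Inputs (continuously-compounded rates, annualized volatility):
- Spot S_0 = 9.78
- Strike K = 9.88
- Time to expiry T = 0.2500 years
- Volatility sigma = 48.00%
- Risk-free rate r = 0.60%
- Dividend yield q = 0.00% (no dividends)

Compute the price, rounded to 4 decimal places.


Answer: Price = 0.9814

Derivation:
d1 = (ln(S/K) + (r - q + 0.5*sigma^2) * T) / (sigma * sqrt(T)) = 0.08386238
d2 = d1 - sigma * sqrt(T) = -0.15613762
exp(-rT) = 0.99850112; exp(-qT) = 1.00000000
P = K * exp(-rT) * N(-d2) - S_0 * exp(-qT) * N(-d1)
N(-d1) = 0.46658292; N(-d2) = 0.56203773
P = 9.8800 * 0.99850112 * 0.56203773 - 9.7800 * 1.00000000 * 0.46658292 = 0.9814


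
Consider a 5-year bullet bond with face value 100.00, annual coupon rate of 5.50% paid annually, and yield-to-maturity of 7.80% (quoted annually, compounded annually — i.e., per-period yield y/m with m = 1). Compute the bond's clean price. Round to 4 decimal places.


Coupon per period c = face * coupon_rate / m = 5.500000
Periods per year m = 1; per-period yield y/m = 0.078000
Number of cashflows N = 5
Cashflows (t years, CF_t, discount factor 1/(1+y/m)^(m*t), PV):
  t = 1.0000: CF_t = 5.500000, DF = 0.927644, PV = 5.102041
  t = 2.0000: CF_t = 5.500000, DF = 0.860523, PV = 4.732876
  t = 3.0000: CF_t = 5.500000, DF = 0.798259, PV = 4.390423
  t = 4.0000: CF_t = 5.500000, DF = 0.740500, PV = 4.072749
  t = 5.0000: CF_t = 105.500000, DF = 0.686920, PV = 72.470066
Price P = sum_t PV_t = 90.768155

Answer: Price = 90.7682


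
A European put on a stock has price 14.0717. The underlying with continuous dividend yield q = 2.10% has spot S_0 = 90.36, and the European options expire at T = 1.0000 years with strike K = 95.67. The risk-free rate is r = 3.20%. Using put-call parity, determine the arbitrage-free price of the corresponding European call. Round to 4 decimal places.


Put-call parity: C - P = S_0 * exp(-qT) - K * exp(-rT).
S_0 * exp(-qT) = 90.3600 * 0.97921896 = 88.48222564
K * exp(-rT) = 95.6700 * 0.96850658 = 92.65702471
C = P + S*exp(-qT) - K*exp(-rT)
C = 14.0717 + 88.48222564 - 92.65702471 = 9.8969

Answer: Call price = 9.8969


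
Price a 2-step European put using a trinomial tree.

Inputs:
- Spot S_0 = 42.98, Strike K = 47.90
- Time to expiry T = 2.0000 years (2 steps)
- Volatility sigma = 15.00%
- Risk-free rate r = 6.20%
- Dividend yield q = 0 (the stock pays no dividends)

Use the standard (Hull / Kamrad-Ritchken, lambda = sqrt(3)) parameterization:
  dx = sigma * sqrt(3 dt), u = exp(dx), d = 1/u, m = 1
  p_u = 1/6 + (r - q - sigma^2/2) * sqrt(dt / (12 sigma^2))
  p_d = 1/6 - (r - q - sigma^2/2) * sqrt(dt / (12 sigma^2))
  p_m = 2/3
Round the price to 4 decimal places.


dt = T/N = 1.000000; dx = sigma*sqrt(3*dt) = 0.259808
u = exp(dx) = 1.296681; d = 1/u = 0.771200
p_u = 0.264335, p_m = 0.666667, p_d = 0.068998
Discount per step: exp(-r*dt) = 0.939883
Stock lattice S(k, j) with j the centered position index:
  k=0: S(0,+0) = 42.9800
  k=1: S(1,-1) = 33.1462; S(1,+0) = 42.9800; S(1,+1) = 55.7313
  k=2: S(2,-2) = 25.5623; S(2,-1) = 33.1462; S(2,+0) = 42.9800; S(2,+1) = 55.7313; S(2,+2) = 72.2657
Terminal payoffs V(N, j) = max(K - S_T, 0):
  V(2,-2) = 22.337673; V(2,-1) = 14.753827; V(2,+0) = 4.920000; V(2,+1) = 0.000000; V(2,+2) = 0.000000
Backward induction: V(k, j) = exp(-r*dt) * [p_u * V(k+1, j+1) + p_m * V(k+1, j) + p_d * V(k+1, j-1)]
  V(1,-1) = exp(-r*dt) * [p_u*4.920000 + p_m*14.753827 + p_d*22.337673] = 11.915528
  V(1,+0) = exp(-r*dt) * [p_u*0.000000 + p_m*4.920000 + p_d*14.753827] = 4.039606
  V(1,+1) = exp(-r*dt) * [p_u*0.000000 + p_m*0.000000 + p_d*4.920000] = 0.319063
  V(0,+0) = exp(-r*dt) * [p_u*0.319063 + p_m*4.039606 + p_d*11.915528] = 3.383165

Answer: Price = V(0,0) = 3.3832
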